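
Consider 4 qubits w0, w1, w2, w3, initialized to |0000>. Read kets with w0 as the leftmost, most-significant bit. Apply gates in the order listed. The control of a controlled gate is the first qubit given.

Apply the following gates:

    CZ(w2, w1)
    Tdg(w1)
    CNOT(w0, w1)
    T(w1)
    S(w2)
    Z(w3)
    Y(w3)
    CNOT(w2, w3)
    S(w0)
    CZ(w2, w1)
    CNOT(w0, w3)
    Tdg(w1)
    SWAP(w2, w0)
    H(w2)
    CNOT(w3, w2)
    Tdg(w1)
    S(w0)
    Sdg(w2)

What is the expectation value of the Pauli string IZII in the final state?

The expectation value of IZII is 1.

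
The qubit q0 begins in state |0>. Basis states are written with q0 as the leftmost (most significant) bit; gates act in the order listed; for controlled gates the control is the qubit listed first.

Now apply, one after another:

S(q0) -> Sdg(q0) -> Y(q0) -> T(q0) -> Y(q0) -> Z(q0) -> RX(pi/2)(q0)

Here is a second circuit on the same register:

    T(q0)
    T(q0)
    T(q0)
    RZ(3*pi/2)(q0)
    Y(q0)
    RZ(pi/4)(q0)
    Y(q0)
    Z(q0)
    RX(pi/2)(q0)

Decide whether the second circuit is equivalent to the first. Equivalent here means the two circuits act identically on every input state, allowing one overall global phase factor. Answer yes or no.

No: there is an input state on which the two circuits produce genuinely different outputs (not merely differing by a phase).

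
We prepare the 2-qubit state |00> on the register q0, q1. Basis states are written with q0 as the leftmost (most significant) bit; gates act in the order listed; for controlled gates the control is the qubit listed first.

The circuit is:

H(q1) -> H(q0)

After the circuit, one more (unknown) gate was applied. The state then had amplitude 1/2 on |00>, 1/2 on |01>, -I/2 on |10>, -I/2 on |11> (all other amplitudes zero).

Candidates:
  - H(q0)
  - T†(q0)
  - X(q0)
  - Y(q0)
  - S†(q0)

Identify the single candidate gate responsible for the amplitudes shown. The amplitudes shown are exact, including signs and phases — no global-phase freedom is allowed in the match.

It was S†(q0) that produced the state shown.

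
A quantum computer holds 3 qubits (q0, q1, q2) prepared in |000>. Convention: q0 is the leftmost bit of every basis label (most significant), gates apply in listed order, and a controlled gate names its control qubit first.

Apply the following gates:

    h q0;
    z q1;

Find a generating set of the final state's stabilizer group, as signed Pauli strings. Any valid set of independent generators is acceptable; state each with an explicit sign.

The final state is stabilized by the group generated by +XII, +IZI, +IIZ; other independent generating sets are equally valid.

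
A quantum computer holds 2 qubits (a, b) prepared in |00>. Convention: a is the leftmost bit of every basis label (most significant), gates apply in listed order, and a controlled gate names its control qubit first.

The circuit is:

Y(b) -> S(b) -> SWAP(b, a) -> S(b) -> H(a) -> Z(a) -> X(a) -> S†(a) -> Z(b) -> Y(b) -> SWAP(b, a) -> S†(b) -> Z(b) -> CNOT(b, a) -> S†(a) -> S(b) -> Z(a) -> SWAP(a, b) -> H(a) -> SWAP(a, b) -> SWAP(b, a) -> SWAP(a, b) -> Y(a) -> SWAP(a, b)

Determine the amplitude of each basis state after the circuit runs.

The resulting statevector has amplitude -I/2 on |00>, I/2 on |01>, -I/2 on |10>, -I/2 on |11>.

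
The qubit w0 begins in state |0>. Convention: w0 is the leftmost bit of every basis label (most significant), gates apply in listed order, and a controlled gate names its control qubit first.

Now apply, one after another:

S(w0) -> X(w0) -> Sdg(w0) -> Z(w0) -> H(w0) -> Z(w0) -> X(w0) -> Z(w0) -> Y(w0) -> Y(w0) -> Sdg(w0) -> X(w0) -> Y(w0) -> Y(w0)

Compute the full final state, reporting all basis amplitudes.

The resulting statevector has amplitude -sqrt(2)/2 on |0>, sqrt(2)*I/2 on |1>.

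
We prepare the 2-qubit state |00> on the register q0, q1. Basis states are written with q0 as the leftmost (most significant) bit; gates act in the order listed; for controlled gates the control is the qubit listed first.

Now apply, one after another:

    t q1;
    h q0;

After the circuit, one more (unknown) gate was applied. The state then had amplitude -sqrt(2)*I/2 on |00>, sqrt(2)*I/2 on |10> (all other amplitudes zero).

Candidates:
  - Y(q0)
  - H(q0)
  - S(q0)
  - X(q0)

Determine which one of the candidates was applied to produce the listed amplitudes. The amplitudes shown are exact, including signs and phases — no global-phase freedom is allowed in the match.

It was Y(q0) that produced the state shown.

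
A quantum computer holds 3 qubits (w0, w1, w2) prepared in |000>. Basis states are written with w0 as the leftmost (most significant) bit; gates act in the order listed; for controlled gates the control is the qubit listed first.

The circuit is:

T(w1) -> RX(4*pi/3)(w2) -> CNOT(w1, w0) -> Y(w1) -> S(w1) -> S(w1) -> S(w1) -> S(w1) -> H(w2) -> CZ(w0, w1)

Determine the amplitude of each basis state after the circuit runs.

The final amplitudes are sqrt(6)/4 - sqrt(2)*I/4 on |010>, -sqrt(6)/4 - sqrt(2)*I/4 on |011>, and 0 on every other basis state. Key observation: steps 5-8 multiply out to the identity, so the circuit reduces to the remaining gates.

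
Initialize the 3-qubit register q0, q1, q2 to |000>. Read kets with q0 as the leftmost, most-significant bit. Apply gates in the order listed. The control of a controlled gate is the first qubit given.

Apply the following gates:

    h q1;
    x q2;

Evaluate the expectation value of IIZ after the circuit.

The observable IIZ averages to -1.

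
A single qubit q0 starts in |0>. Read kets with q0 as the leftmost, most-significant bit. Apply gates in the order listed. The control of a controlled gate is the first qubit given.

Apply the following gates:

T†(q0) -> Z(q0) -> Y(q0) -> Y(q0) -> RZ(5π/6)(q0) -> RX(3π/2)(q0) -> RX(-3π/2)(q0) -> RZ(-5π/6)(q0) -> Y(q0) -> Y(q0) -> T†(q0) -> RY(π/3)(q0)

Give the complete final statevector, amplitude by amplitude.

After the circuit, the state carries amplitude sqrt(3)/2 on |0>, 1/2 on |1>. Key observation: gates 3-10 undo each other exactly, leaving only the rest of the circuit to track.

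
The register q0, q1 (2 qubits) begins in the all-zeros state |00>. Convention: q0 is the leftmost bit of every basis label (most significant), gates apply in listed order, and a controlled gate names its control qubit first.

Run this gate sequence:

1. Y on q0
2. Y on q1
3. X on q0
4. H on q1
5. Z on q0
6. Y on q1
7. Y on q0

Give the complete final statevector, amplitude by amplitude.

The final amplitudes are 0 on |00>, 0 on |01>, sqrt(2)/2 on |10>, sqrt(2)/2 on |11>.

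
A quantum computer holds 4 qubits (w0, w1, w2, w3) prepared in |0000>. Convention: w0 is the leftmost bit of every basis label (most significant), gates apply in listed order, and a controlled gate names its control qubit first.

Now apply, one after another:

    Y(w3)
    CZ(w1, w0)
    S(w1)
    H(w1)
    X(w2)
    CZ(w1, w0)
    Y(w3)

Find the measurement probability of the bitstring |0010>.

The probability of measuring |0010> is 1/2.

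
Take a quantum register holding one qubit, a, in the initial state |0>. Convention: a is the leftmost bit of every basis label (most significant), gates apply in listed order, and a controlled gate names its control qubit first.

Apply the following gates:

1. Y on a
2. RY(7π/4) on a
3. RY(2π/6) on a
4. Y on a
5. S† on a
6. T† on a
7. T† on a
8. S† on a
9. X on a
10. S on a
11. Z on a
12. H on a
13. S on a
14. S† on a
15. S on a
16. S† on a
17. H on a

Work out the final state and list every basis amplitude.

The final amplitudes are -I*sqrt(sqrt(2) + 2)/4 + I*sqrt(6 - 3*sqrt(2))/4 on |0>, I*sqrt(2 - sqrt(2))/4 + I*sqrt(3*sqrt(2) + 6)/4 on |1>. Key observation: gates 12-17 undo each other exactly, leaving only the rest of the circuit to track.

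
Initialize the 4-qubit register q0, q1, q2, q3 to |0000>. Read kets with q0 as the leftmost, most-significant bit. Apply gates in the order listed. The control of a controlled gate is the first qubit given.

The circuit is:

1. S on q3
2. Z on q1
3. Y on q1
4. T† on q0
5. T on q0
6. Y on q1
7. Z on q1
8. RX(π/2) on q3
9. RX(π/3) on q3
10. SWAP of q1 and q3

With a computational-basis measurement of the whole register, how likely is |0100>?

A full measurement returns |0100> with probability sqrt(3)/4 + 1/2.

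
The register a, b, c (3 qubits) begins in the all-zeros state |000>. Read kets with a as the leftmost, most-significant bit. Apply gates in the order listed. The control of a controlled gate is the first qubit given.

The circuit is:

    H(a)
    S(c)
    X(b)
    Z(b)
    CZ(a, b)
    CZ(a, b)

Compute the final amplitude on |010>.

The final state's coefficient on |010> equals -sqrt(2)/2. Key observation: the block from step 5 through step 6 cancels to the identity and can be dropped.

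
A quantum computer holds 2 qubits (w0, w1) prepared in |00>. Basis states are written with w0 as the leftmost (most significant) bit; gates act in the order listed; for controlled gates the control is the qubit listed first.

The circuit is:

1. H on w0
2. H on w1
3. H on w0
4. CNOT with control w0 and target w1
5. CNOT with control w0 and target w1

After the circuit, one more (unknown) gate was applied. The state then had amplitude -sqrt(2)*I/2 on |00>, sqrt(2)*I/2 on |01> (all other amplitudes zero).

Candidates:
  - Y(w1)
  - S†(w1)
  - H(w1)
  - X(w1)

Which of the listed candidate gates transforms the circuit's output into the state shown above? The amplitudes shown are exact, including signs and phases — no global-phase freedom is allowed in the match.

It was Y(w1) that produced the state shown. Key observation: gates 4-5 undo each other exactly, leaving only the rest of the circuit to track.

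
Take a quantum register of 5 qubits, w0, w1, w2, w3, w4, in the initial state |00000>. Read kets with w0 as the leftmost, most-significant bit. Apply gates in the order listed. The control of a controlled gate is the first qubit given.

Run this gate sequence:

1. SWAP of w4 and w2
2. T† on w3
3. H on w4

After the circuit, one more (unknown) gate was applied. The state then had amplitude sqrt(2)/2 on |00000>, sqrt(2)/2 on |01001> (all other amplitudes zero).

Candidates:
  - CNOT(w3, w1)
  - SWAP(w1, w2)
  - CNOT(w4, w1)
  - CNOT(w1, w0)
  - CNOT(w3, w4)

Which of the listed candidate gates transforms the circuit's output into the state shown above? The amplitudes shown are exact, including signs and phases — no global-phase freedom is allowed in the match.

The unique candidate consistent with the amplitudes is CNOT(w4, w1).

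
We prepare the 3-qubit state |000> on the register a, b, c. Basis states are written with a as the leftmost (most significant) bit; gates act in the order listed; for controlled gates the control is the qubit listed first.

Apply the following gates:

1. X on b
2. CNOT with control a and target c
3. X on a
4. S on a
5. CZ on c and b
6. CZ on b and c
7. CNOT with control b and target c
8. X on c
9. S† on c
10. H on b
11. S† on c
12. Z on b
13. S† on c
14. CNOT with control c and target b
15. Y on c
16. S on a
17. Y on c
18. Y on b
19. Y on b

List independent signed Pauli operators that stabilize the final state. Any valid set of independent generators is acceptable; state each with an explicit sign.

The stabilizer group can be generated by +IXI, -ZII, +IIZ, among other valid generating sets.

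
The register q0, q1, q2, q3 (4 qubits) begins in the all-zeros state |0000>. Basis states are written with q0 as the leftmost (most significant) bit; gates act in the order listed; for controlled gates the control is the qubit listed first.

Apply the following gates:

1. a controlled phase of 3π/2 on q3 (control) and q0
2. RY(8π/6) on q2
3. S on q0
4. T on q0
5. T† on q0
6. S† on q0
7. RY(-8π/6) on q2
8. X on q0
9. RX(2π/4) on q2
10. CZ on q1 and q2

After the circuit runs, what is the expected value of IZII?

The observable IZII averages to 1. Key observation: the block from step 2 through step 7 cancels to the identity and can be dropped.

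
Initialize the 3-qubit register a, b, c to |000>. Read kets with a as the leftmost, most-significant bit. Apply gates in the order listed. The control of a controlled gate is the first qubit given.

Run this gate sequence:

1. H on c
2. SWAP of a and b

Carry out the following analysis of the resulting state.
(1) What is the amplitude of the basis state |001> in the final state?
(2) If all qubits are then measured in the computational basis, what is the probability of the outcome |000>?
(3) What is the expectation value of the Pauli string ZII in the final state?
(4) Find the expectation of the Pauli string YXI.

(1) |001> carries amplitude sqrt(2)/2 in the final state.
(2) A full measurement returns |000> with probability 1/2.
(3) The expectation value of ZII is 1.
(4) In the final state, YXI has expectation 0.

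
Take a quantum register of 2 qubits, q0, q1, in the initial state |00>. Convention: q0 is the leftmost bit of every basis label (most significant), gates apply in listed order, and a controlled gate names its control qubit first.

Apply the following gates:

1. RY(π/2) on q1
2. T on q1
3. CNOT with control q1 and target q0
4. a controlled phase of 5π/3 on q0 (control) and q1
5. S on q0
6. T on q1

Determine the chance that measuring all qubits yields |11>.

A full measurement returns |11> with probability 1/2.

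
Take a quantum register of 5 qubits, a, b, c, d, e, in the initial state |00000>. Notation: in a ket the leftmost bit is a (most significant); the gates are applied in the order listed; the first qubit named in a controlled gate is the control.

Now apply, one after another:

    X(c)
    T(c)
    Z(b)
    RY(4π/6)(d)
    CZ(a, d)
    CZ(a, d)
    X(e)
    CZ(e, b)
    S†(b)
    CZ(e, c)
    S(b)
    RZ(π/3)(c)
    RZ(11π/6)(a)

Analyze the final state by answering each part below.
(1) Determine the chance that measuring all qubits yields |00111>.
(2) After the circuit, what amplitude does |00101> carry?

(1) The probability of measuring |00111> is 3/4. Key observation: the block from step 5 through step 6 cancels to the identity and can be dropped.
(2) |00101> carries amplitude I/2 in the final state.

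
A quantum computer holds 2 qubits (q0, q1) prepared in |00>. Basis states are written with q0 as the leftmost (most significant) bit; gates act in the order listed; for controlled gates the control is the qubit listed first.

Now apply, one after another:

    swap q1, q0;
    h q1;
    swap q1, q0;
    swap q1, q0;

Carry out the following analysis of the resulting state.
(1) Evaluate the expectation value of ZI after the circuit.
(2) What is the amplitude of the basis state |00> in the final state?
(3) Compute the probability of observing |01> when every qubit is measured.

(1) The expectation value of ZI is 1. Key observation: steps 3-4 multiply out to the identity, so the circuit reduces to the remaining gates.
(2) The amplitude on |00> is sqrt(2)/2.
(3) A full measurement returns |01> with probability 1/2.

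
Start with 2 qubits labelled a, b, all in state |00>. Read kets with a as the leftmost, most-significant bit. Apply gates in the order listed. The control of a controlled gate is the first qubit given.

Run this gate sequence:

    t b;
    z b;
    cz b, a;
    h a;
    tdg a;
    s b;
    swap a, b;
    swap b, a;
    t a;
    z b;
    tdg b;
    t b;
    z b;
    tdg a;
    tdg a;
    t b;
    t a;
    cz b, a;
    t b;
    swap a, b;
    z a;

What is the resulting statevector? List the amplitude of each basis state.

The resulting statevector has amplitude sqrt(2)/2 on |00>, -sqrt(2)*exp(3*I*pi/4)/2 on |01>, 0 on |10>, 0 on |11>. Key observation: the block from step 9 through step 14 cancels to the identity and can be dropped.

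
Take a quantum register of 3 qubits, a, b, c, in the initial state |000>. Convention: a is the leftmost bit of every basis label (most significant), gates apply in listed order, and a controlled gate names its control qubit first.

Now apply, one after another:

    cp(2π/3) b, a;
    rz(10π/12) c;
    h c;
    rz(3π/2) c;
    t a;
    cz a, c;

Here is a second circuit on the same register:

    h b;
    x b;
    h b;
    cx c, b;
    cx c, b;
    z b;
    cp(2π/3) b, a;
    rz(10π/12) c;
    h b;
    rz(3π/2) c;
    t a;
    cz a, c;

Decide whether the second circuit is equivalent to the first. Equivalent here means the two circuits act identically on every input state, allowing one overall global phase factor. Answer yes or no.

No — the two circuits implement different unitaries, even allowing a global phase.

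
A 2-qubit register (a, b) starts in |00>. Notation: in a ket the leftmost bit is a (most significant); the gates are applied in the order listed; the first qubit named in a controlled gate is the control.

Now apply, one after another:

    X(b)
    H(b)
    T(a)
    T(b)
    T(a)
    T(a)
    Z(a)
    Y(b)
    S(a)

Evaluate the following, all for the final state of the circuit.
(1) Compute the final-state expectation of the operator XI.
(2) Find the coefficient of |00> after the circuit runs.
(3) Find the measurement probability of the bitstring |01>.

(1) The expectation value of XI is 0.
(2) The final state's coefficient on |00> equals sqrt(2)*exp(3*I*pi/4)/2.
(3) A full measurement returns |01> with probability 1/2.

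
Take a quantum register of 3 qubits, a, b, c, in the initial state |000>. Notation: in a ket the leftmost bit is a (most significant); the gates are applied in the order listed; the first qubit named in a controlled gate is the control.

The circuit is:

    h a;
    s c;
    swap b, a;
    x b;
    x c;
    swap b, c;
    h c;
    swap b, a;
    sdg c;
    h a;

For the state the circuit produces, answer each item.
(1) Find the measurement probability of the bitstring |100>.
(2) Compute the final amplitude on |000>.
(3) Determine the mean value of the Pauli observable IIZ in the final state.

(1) A full measurement returns |100> with probability 1/2.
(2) The final state's coefficient on |000> equals sqrt(2)/2.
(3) The expectation value of IIZ is 1.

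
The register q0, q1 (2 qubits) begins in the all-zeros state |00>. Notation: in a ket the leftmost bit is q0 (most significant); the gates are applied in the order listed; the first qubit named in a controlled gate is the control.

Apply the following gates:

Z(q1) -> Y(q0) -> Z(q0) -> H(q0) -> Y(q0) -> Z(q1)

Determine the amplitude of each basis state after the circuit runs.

After the circuit, the state carries amplitude sqrt(2)/2 on |00>, 0 on |01>, sqrt(2)/2 on |10>, 0 on |11>.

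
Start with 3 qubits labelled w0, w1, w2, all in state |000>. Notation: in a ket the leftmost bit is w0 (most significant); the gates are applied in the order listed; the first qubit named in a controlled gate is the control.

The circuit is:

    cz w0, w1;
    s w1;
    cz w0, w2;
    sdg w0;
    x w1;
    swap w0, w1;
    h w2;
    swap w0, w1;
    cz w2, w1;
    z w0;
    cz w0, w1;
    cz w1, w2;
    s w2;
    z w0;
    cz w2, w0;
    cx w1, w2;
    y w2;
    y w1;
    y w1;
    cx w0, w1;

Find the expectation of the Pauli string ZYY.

In the final state, ZYY has expectation 0.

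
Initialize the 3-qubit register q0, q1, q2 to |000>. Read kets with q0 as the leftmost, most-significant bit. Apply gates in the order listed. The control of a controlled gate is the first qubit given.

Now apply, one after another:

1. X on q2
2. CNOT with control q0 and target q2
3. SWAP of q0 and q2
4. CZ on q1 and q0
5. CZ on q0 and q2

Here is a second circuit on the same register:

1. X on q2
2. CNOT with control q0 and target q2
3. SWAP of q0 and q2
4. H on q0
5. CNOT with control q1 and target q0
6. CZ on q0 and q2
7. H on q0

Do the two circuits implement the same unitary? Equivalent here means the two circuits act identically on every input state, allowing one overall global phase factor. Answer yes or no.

No — the two circuits implement different unitaries, even allowing a global phase.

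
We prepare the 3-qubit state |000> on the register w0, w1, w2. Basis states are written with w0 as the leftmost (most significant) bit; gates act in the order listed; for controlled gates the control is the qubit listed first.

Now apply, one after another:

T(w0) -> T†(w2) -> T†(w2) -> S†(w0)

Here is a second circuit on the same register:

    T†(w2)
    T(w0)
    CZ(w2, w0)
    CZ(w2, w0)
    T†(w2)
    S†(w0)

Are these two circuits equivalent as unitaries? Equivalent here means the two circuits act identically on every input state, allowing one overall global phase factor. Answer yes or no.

Yes — the two circuits implement the same unitary up to a global phase.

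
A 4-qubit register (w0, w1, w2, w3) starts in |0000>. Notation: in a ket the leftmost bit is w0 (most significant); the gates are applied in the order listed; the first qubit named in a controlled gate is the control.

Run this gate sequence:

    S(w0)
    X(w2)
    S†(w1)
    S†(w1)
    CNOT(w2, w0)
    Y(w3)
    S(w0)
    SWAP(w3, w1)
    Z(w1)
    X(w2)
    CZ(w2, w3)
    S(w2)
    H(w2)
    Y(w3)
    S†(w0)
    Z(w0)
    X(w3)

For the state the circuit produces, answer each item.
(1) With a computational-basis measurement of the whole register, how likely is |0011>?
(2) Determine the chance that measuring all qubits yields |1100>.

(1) A full measurement returns |0011> with probability 0.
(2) A full measurement returns |1100> with probability 1/2.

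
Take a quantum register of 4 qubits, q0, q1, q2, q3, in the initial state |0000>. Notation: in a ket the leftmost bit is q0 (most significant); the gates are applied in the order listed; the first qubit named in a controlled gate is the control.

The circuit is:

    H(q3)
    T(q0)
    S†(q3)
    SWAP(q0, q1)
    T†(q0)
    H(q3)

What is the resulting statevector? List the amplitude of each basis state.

After the circuit, the state carries amplitude 1/2 - I/2 on |0000>, 1/2 + I/2 on |0001>, and 0 on every other basis state.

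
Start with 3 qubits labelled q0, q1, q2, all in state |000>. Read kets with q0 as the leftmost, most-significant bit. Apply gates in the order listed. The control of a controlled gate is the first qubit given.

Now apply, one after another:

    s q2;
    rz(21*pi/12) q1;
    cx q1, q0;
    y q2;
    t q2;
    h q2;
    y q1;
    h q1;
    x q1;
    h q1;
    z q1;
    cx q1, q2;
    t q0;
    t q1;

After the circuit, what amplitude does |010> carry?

The amplitude on |010> is -sqrt(2)*exp(5*I*pi/8)/2. Key observation: steps 8-11 multiply out to the identity, so the circuit reduces to the remaining gates.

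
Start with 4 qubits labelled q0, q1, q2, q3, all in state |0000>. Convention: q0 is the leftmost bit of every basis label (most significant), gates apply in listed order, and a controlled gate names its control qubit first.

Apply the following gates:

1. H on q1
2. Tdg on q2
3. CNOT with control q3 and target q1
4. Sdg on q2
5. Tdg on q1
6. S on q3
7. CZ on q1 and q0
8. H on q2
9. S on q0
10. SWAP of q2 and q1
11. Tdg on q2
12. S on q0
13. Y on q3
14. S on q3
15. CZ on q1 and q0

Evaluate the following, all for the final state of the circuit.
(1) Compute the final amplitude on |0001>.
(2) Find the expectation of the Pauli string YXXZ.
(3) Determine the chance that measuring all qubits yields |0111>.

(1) The amplitude on |0001> is -1/2.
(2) The observable YXXZ averages to 0.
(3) The probability of measuring |0111> is 1/4.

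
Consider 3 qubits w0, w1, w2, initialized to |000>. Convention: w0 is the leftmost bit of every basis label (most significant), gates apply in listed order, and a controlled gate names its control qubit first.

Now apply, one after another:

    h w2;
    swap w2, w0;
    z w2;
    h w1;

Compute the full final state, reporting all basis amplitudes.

The final amplitudes are 1/2 on |000>, 0 on |001>, 1/2 on |010>, 0 on |011>, 1/2 on |100>, 0 on |101>, 1/2 on |110>, 0 on |111>.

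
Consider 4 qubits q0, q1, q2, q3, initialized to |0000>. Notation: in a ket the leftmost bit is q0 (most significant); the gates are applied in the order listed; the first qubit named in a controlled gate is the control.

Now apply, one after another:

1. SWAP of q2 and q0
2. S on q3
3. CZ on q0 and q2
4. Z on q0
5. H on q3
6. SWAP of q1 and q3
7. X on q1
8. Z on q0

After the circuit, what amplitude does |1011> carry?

|1011> carries amplitude 0 in the final state.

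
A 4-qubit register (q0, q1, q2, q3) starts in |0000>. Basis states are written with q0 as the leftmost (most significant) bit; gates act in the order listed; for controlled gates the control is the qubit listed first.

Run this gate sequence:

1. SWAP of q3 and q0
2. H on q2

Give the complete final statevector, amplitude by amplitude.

The resulting statevector has amplitude sqrt(2)/2 on |0000>, sqrt(2)/2 on |0010>, and 0 on every other basis state.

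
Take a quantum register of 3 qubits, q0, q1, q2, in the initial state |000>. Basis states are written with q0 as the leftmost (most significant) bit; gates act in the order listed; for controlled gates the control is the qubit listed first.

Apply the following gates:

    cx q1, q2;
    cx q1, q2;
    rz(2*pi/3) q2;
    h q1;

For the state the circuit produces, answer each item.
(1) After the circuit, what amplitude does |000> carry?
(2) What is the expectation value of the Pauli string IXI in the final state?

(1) |000> carries amplitude -sqrt(2)*exp(2*I*pi/3)/2 in the final state.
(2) The expectation value of IXI is 1.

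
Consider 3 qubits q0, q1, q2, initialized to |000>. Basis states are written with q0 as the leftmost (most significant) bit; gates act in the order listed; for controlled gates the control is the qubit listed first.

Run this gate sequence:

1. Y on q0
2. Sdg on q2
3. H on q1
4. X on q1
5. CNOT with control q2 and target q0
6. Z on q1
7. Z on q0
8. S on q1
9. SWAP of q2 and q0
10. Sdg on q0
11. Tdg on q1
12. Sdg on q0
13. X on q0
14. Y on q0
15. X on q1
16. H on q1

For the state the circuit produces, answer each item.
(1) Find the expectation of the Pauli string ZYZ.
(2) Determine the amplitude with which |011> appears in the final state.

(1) In the final state, ZYZ has expectation sqrt(2)/2.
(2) The amplitude on |011> is 1/2 + exp(I*pi/4)/2.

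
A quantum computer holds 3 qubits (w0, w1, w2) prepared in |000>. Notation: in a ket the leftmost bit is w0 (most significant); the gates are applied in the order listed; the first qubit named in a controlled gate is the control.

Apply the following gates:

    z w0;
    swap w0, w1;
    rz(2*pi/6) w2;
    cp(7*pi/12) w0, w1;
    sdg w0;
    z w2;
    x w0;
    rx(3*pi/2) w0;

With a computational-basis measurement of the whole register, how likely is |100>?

Outcome |100> occurs with probability 1/2.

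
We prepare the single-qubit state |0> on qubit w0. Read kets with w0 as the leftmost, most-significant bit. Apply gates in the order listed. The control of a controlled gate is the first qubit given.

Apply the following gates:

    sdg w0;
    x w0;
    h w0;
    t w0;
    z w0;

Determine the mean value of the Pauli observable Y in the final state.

In the final state, Y has expectation sqrt(2)/2.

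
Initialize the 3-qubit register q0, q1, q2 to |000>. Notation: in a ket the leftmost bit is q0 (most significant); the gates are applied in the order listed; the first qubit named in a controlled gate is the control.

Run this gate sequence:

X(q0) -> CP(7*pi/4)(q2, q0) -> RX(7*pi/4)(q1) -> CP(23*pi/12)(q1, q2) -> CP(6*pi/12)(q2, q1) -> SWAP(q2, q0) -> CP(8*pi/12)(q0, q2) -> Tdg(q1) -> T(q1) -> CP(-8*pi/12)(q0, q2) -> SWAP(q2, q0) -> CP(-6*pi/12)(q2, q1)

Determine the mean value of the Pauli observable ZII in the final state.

In the final state, ZII has expectation -1. Key observation: gates 5-12 undo each other exactly, leaving only the rest of the circuit to track.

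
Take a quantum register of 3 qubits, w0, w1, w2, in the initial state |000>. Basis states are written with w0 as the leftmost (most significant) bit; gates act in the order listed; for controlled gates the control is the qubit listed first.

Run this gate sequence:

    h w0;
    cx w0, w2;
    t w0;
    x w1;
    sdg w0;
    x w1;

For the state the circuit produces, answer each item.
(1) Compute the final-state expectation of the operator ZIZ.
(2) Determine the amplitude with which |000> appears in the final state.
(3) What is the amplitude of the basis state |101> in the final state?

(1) The expectation value of ZIZ is 1.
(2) The amplitude on |000> is sqrt(2)/2.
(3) The final state's coefficient on |101> equals -sqrt(2)*exp(3*I*pi/4)/2.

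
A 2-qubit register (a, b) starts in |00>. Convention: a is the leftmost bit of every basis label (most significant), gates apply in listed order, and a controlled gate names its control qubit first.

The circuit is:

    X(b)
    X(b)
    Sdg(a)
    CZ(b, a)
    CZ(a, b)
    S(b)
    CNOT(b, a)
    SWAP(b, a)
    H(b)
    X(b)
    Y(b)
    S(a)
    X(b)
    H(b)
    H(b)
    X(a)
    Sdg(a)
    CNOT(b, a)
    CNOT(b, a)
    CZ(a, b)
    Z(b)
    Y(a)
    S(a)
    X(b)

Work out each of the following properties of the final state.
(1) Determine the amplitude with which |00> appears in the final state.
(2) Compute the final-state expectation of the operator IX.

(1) The final state's coefficient on |00> equals sqrt(2)*I/2.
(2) The observable IX averages to -1.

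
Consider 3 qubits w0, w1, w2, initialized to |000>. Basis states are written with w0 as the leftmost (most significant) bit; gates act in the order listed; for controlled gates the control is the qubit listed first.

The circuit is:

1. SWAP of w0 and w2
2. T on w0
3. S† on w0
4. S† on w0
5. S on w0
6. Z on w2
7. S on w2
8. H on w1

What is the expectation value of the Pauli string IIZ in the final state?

The observable IIZ averages to 1.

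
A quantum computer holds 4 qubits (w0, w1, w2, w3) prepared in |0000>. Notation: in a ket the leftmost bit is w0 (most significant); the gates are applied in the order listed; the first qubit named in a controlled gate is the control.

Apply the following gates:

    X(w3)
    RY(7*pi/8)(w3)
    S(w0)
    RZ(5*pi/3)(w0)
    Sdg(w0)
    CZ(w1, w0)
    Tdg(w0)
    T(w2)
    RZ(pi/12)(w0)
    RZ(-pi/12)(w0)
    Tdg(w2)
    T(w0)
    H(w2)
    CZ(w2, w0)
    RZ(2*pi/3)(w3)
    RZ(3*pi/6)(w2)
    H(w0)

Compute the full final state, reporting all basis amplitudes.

After the circuit, the state carries amplitude -exp(7*I*pi/12)*cos(pi/16)/2 on |0000>, -exp(I*pi/4)*sin(pi/16)/2 on |0001>, exp(I*pi/12)*cos(pi/16)/2 on |0010>, -exp(3*I*pi/4)*sin(pi/16)/2 on |0011>, 0 on |0100>, 0 on |0101>, 0 on |0110>, 0 on |0111>, -exp(7*I*pi/12)*cos(pi/16)/2 on |1000>, -exp(I*pi/4)*sin(pi/16)/2 on |1001>, exp(I*pi/12)*cos(pi/16)/2 on |1010>, -exp(3*I*pi/4)*sin(pi/16)/2 on |1011>, 0 on |1100>, 0 on |1101>, 0 on |1110>, 0 on |1111>. Key observation: gates 7-12 undo each other exactly, leaving only the rest of the circuit to track.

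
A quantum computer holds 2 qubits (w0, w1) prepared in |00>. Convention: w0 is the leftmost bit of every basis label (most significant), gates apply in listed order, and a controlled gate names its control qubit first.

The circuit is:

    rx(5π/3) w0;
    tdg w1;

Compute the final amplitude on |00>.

The final state's coefficient on |00> equals -sqrt(3)/2.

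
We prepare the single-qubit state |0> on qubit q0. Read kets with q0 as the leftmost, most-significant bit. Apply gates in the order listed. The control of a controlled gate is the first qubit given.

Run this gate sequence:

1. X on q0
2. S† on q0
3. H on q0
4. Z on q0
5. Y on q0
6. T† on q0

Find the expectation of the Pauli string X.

In the final state, X has expectation -sqrt(2)/2.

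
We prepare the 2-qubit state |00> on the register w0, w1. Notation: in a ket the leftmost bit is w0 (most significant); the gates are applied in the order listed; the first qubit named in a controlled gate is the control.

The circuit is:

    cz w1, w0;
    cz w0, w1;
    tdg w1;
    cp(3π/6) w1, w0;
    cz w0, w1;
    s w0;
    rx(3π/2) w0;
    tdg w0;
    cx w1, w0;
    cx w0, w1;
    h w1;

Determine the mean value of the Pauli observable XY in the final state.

In the final state, XY has expectation -sqrt(2)/2.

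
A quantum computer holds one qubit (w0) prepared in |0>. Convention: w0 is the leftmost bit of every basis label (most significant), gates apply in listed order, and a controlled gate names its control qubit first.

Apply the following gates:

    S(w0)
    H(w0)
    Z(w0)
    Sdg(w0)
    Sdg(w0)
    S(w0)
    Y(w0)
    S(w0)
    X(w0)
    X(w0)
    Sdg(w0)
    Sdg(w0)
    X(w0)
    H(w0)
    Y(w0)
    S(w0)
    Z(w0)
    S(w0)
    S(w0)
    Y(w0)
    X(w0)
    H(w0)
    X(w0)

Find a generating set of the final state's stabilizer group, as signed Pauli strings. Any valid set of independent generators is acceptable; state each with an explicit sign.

One valid set of independent stabilizer generators is -X (any independent generating set of the same group is equally correct).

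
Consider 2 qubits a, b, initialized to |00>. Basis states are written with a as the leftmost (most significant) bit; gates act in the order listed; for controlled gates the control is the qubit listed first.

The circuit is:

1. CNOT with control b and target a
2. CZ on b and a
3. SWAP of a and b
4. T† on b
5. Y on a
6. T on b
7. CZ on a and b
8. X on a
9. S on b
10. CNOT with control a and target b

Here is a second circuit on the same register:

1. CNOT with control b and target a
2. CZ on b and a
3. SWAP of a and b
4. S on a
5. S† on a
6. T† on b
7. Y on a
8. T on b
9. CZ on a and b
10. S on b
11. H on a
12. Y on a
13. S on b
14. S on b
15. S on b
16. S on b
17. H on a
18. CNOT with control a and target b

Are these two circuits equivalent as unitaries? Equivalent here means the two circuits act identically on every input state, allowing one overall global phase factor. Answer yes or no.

No — the two circuits implement different unitaries, even allowing a global phase.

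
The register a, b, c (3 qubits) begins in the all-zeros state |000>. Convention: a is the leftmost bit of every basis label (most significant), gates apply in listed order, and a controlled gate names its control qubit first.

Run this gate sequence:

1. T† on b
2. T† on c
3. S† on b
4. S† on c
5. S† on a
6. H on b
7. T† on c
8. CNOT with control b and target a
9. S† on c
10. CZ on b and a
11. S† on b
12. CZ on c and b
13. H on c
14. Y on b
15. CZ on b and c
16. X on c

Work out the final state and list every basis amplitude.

After the circuit, the state carries amplitude 0 on |000>, 0 on |001>, -I/2 on |010>, I/2 on |011>, 1/2 on |100>, 1/2 on |101>, 0 on |110>, 0 on |111>.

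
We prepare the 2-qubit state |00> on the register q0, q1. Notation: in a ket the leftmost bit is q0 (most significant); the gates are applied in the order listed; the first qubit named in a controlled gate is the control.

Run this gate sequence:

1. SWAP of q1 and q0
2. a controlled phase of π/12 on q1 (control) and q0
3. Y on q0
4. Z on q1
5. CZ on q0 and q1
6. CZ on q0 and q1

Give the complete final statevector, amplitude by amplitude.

The final amplitudes are I on |10>, and 0 on every other basis state.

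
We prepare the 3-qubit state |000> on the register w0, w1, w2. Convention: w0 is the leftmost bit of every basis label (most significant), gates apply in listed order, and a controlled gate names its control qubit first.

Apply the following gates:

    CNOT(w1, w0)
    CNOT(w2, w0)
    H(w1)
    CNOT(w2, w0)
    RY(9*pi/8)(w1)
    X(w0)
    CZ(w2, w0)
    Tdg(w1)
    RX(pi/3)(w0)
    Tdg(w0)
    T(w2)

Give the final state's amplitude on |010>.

|010> carries amplitude -exp(I*pi/4)*sin(3*pi/16)/2 in the final state.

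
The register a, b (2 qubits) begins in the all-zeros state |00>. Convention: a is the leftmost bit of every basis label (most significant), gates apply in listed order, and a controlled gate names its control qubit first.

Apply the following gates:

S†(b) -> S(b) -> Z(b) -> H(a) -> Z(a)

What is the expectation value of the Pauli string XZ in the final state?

The expectation value of XZ is -1.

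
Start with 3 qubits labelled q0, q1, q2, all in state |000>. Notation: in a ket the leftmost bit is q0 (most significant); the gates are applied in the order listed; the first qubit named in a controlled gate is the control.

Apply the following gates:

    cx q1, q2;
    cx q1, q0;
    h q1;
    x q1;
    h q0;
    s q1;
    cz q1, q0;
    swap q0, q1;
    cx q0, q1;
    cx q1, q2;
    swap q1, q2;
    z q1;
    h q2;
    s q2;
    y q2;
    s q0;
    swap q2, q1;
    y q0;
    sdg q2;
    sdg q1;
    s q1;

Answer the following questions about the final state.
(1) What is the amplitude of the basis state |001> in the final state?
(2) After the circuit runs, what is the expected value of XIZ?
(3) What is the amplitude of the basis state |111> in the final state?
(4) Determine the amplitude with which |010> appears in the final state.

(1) The final state's coefficient on |001> equals sqrt(2)/4.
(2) In the final state, XIZ has expectation -1.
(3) The amplitude on |111> is -sqrt(2)*I/4.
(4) |010> carries amplitude sqrt(2)/4 in the final state.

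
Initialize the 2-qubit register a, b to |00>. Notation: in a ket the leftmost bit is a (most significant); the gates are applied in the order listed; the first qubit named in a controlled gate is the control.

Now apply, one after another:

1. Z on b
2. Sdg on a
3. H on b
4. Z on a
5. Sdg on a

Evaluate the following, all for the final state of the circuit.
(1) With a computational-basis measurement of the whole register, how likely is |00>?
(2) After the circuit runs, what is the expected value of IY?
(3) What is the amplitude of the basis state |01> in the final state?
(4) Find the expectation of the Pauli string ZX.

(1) Outcome |00> occurs with probability 1/2.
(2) The observable IY averages to 0.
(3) The final state's coefficient on |01> equals sqrt(2)/2.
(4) The expectation value of ZX is 1.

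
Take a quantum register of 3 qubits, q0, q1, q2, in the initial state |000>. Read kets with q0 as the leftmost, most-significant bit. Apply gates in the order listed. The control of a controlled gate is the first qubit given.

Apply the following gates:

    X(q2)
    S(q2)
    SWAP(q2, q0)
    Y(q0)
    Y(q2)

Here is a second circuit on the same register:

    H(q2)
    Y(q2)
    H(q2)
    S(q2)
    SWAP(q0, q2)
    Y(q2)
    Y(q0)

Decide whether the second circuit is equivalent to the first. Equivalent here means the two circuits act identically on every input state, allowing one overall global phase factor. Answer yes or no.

No — the two circuits implement different unitaries, even allowing a global phase.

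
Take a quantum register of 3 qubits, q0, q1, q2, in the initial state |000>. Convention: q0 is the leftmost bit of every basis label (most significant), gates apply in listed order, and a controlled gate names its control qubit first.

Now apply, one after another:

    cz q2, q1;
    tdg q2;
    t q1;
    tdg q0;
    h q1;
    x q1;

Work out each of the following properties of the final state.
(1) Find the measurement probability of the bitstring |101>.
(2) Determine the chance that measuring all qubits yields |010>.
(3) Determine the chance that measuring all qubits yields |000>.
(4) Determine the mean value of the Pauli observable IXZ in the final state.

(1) A full measurement returns |101> with probability 0.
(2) Outcome |010> occurs with probability 1/2.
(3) Outcome |000> occurs with probability 1/2.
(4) The observable IXZ averages to 1.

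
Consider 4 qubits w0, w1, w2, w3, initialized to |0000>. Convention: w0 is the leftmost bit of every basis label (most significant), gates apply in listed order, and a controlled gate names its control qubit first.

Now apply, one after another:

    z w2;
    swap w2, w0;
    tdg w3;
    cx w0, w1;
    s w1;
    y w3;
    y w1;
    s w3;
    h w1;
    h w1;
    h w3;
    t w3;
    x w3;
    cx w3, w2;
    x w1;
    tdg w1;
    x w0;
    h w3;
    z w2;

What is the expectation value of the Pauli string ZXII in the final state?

The expectation value of ZXII is 0.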